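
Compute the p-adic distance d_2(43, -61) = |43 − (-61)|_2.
d_2(43, -61) = 1/8

Step 1 — x − y = 43 − (-61) = 104. Step 2 — v_2(104) = 3 (factor: 104 = (2^3 · 13); the sign does not affect v_p). Step 3 — |x − y|_2 = 2^{-3} = 1/8.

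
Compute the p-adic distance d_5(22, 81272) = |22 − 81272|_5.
d_5(22, 81272) = 1/3125

Step 1 — x − y = 22 − 81272 = -81250. Step 2 — v_5(-81250) = 5 (factor: -81250 = −(5^5 · 26); the sign does not affect v_p). Step 3 — |x − y|_5 = 5^{-5} = 1/3125.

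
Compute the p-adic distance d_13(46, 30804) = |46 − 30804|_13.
d_13(46, 30804) = 1/2197

Step 1 — x − y = 46 − 30804 = -30758. Step 2 — v_13(-30758) = 3 (factor: -30758 = −(13^3 · 14); the sign does not affect v_p). Step 3 — |x − y|_13 = 13^{-3} = 1/2197.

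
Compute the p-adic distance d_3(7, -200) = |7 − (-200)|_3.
d_3(7, -200) = 1/9

Step 1 — x − y = 7 − (-200) = 207. Step 2 — v_3(207) = 2 (factor: 207 = (3^2 · 23); the sign does not affect v_p). Step 3 — |x − y|_3 = 3^{-2} = 1/9.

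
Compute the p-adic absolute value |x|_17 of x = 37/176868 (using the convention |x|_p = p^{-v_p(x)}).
|37/176868|_17 = 4913

Step 1 — compute v_17(x) by factoring powers of 17 out of the numerator and denominator: v_17(37/176868) = -3. Step 2 — apply |x|_p = p^{-v_p(x)} = 17^{3} = 4913.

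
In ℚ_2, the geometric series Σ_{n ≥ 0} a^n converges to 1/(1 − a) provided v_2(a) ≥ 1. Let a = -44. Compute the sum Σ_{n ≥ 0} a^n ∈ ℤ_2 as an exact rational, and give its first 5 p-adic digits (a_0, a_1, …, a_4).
Σ a^n = 1/(1 − a) = 1/45;  first 5 digits = (1, 0, 1, 0, 0)

v_2(a) = 2 ≥ 1, so the series converges in ℤ_2 to 1/(1 − a) = 1/(1 − (-44)) = 1/45. Expand this rational in ℤ_2: compute digits iteratively via d_i = x_i mod 2, x_{i+1} = (x_i − d_i)/2. The first 5 digits are (1, 0, 1, 0, 0).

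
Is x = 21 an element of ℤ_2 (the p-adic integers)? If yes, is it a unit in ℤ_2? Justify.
x ∈ ℤ_2^× (unit); v_2(x) = 0

ℤ_2 = {x ∈ ℚ_2 : v_2(x) ≥ 0} and ℤ_2^× = {x ∈ ℤ_2 : v_2(x) = 0}. Here v_2(21) = v_2(num) − v_2(den) = 0; compare against these criteria.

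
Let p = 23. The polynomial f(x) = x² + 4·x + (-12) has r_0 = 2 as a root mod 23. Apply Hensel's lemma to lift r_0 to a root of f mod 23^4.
r_3 = 2 (mod 279841)

Hensel: r_{i+1} = r_i − f(r_i)·(f′(r_i))^{-1} mod 23^{i+2}, f′(x) = 2x + 4. Iterate:
  r_0 = 2 (mod 23)
  r_1 = 2 (mod 529)
  r_2 = 2 (mod 12167)
  r_3 = 2 (mod 279841)
Final: r = 2 satisfies f(r) ≡ 0 mod 23^4.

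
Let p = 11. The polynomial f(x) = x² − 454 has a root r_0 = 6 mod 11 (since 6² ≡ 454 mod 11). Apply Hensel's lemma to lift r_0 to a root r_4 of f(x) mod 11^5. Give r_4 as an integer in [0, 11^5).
r_4 = 26076 (mod 161051)

Hensel's recurrence: r_{i+1} = r_i − f(r_i)·(f′(r_i))^{-1} mod 11^{i+2}, with f′(x) = 2x. Iterate:
  r_0 = 6 (mod 11)
  r_1 = 61 (mod 121)
  r_2 = 787 (mod 1331)
  r_3 = 11435 (mod 14641)
  r_4 = 26076 (mod 161051)
Final: r_4 = 26076, and one checks f(r_4) ≡ 0 mod 11^5.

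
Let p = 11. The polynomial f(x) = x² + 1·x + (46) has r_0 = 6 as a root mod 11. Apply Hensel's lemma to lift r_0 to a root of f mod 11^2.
r_1 = 83 (mod 121)

Hensel: r_{i+1} = r_i − f(r_i)·(f′(r_i))^{-1} mod 11^{i+2}, f′(x) = 2x + 1. Iterate:
  r_0 = 6 (mod 11)
  r_1 = 83 (mod 121)
Final: r = 83 satisfies f(r) ≡ 0 mod 11^2.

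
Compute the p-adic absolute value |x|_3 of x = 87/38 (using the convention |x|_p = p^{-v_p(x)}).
|87/38|_3 = 1/3

Step 1 — compute v_3(x) by factoring powers of 3 out of the numerator and denominator: v_3(87/38) = 1. Step 2 — apply |x|_p = p^{-v_p(x)} = 3^{-1} = 1/3.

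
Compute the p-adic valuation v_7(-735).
v_7(-735) = 2

v_7(n) is the largest exponent k such that 7^k divides n. Factor out: -735 = -7^2 · 15. (Sign doesn't affect v_p.) So v_7(-735) = 2.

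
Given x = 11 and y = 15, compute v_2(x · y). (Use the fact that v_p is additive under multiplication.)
v_2(165) = 0

v_p(x) = 0 (factor: 11 = 2^0 · 11); v_p(y) = 0 (factor: 15 = 2^0 · 15). Additivity: v_p(xy) = v_p(x) + v_p(y) = 0 + 0 = 0. (Direct check: xy = 165 = 2^0 · (165).)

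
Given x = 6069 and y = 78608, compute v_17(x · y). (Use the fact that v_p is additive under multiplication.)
v_17(477071952) = 5

v_p(x) = 2 (factor: 6069 = 17^2 · 21); v_p(y) = 3 (factor: 78608 = 17^3 · 16). Additivity: v_p(xy) = v_p(x) + v_p(y) = 2 + 3 = 5. (Direct check: xy = 477071952 = 17^5 · (336).)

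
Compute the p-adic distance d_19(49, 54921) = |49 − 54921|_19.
d_19(49, 54921) = 1/6859

Step 1 — x − y = 49 − 54921 = -54872. Step 2 — v_19(-54872) = 3 (factor: -54872 = −(19^3 · 8); the sign does not affect v_p). Step 3 — |x − y|_19 = 19^{-3} = 1/6859.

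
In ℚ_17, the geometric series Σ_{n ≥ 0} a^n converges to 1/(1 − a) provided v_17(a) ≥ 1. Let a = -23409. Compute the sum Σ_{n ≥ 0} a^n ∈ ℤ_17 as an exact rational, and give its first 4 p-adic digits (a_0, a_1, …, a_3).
Σ a^n = 1/(1 − a) = 1/23410;  first 4 digits = (1, 0, 4, 12)

v_17(a) = 2 ≥ 1, so the series converges in ℤ_17 to 1/(1 − a) = 1/(1 − (-23409)) = 1/23410. Expand this rational in ℤ_17: compute digits iteratively via d_i = x_i mod 17, x_{i+1} = (x_i − d_i)/17. The first 4 digits are (1, 0, 4, 12).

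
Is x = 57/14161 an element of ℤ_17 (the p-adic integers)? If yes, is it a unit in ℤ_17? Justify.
x ∉ ℤ_17 (v_17(x) = -2 < 0)

ℤ_17 = {x ∈ ℚ_17 : v_17(x) ≥ 0} and ℤ_17^× = {x ∈ ℤ_17 : v_17(x) = 0}. Here v_17(57/14161) = v_17(num) − v_17(den) = -2; compare against these criteria.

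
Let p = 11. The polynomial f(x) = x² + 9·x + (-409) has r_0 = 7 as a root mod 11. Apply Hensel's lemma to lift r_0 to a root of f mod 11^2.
r_1 = 62 (mod 121)

Hensel: r_{i+1} = r_i − f(r_i)·(f′(r_i))^{-1} mod 11^{i+2}, f′(x) = 2x + 9. Iterate:
  r_0 = 7 (mod 11)
  r_1 = 62 (mod 121)
Final: r = 62 satisfies f(r) ≡ 0 mod 11^2.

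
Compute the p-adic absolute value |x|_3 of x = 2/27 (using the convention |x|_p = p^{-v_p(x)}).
|2/27|_3 = 27

Step 1 — compute v_3(x) by factoring powers of 3 out of the numerator and denominator: v_3(2/27) = -3. Step 2 — apply |x|_p = p^{-v_p(x)} = 3^{3} = 27.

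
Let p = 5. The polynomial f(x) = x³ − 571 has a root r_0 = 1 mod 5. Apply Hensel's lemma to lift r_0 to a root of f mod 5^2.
r_1 = 16 (mod 25)

Hensel: r_{i+1} = r_i − f(r_i)/f′(r_i) mod 5^{i+2}, where f′(x) = 3x². Iterate:
  r_0 = 1 (mod 5)
  r_1 = 16 (mod 25)
Final: r = 16 with f(r) ≡ 0 mod 5^2.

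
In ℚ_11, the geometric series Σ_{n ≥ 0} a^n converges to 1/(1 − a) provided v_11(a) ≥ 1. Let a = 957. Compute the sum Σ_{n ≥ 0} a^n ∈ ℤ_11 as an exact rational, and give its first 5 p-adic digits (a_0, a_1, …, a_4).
Σ a^n = 1/(1 − a) = -1/956;  first 5 digits = (1, 10, 8, 5, 10)

v_11(a) = 1 ≥ 1, so the series converges in ℤ_11 to 1/(1 − a) = 1/(1 − 957) = -1/956. Expand this rational in ℤ_11: compute digits iteratively via d_i = x_i mod 11, x_{i+1} = (x_i − d_i)/11. The first 5 digits are (1, 10, 8, 5, 10).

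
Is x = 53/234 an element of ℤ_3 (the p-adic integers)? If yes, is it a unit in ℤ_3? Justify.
x ∉ ℤ_3 (v_3(x) = -2 < 0)

ℤ_3 = {x ∈ ℚ_3 : v_3(x) ≥ 0} and ℤ_3^× = {x ∈ ℤ_3 : v_3(x) = 0}. Here v_3(53/234) = v_3(num) − v_3(den) = -2; compare against these criteria.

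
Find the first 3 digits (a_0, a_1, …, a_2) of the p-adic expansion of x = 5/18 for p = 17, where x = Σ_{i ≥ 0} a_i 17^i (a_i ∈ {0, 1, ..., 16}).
(a_0, …, a_2) = (5, 12, 4)

v_17(5/18) = 0 (numerator and denominator both coprime to 17), so x ∈ ℤ_17^×. Compute digits iteratively via a_i = x_i mod 17, x_{i+1} = (x_i − a_i)/17, with x_0 = x:
  x_0 = 5/18;  a_0 = 5;  x_1 = (x_0 − 5)/17 = -5/18
  x_1 = -5/18;  a_1 = 12;  x_2 = (x_1 − 12)/17 = -13/18
  x_2 = -13/18;  a_2 = 4;  x_3 = (x_2 − 4)/17 = -5/18
Digits: (5, 12, 4).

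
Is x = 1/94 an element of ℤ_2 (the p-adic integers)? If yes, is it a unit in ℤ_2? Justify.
x ∉ ℤ_2 (v_2(x) = -1 < 0)

ℤ_2 = {x ∈ ℚ_2 : v_2(x) ≥ 0} and ℤ_2^× = {x ∈ ℤ_2 : v_2(x) = 0}. Here v_2(1/94) = v_2(num) − v_2(den) = -1; compare against these criteria.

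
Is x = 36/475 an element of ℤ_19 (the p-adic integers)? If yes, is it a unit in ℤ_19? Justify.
x ∉ ℤ_19 (v_19(x) = -1 < 0)

ℤ_19 = {x ∈ ℚ_19 : v_19(x) ≥ 0} and ℤ_19^× = {x ∈ ℤ_19 : v_19(x) = 0}. Here v_19(36/475) = v_19(num) − v_19(den) = -1; compare against these criteria.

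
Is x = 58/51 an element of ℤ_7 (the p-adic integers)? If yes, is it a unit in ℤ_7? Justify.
x ∈ ℤ_7^× (unit); v_7(x) = 0

ℤ_7 = {x ∈ ℚ_7 : v_7(x) ≥ 0} and ℤ_7^× = {x ∈ ℤ_7 : v_7(x) = 0}. Here v_7(58/51) = v_7(num) − v_7(den) = 0; compare against these criteria.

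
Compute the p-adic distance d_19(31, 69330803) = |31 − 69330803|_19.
d_19(31, 69330803) = 1/2476099

Step 1 — x − y = 31 − 69330803 = -69330772. Step 2 — v_19(-69330772) = 5 (factor: -69330772 = −(19^5 · 28); the sign does not affect v_p). Step 3 — |x − y|_19 = 19^{-5} = 1/2476099.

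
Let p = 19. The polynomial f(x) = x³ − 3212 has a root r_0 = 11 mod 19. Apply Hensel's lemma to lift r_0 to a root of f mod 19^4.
r_3 = 83440 (mod 130321)

Hensel: r_{i+1} = r_i − f(r_i)/f′(r_i) mod 19^{i+2}, where f′(x) = 3x². Iterate:
  r_0 = 11 (mod 19)
  r_1 = 49 (mod 361)
  r_2 = 1132 (mod 6859)
  r_3 = 83440 (mod 130321)
Final: r = 83440 with f(r) ≡ 0 mod 19^4.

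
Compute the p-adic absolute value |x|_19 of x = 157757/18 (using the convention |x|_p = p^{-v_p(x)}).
|157757/18|_19 = 1/6859

Step 1 — compute v_19(x) by factoring powers of 19 out of the numerator and denominator: v_19(157757/18) = 3. Step 2 — apply |x|_p = p^{-v_p(x)} = 19^{-3} = 1/6859.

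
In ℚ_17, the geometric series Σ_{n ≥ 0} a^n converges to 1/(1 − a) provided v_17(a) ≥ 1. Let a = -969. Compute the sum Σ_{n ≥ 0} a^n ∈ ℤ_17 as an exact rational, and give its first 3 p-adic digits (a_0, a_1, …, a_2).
Σ a^n = 1/(1 − a) = 1/970;  first 3 digits = (1, 11, 15)

v_17(a) = 1 ≥ 1, so the series converges in ℤ_17 to 1/(1 − a) = 1/(1 − (-969)) = 1/970. Expand this rational in ℤ_17: compute digits iteratively via d_i = x_i mod 17, x_{i+1} = (x_i − d_i)/17. The first 3 digits are (1, 11, 15).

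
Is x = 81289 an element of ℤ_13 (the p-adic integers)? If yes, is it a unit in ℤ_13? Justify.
x ∈ ℤ_13 but not a unit; v_13(x) = 3 > 0

ℤ_13 = {x ∈ ℚ_13 : v_13(x) ≥ 0} and ℤ_13^× = {x ∈ ℤ_13 : v_13(x) = 0}. Here v_13(81289) = v_13(num) − v_13(den) = 3; compare against these criteria.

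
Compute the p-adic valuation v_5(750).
v_5(750) = 3

v_5(n) is the largest exponent k such that 5^k divides n. Factor out: 750 = 5^3 · 6. (Sign doesn't affect v_p.) So v_5(750) = 3.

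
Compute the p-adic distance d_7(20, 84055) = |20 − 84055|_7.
d_7(20, 84055) = 1/16807

Step 1 — x − y = 20 − 84055 = -84035. Step 2 — v_7(-84035) = 5 (factor: -84035 = −(7^5 · 5); the sign does not affect v_p). Step 3 — |x − y|_7 = 7^{-5} = 1/16807.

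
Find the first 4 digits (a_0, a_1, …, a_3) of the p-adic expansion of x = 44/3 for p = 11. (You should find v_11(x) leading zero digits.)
(a_0, …, a_3) = (0, 5, 7, 3)

v_11(44/3) = 1, so a_0 = ... = a_0 = 0. Factor out: x = 11^1 · u with u = 4/3 a unit in ℤ_11. Expand u iteratively via a_{v+i} = u_i mod 11, u_{i+1} = (u_i − a_{v+i})/11:
  u_0 = 4/3;  a_1 = 5;  u_1 = (u_0 − 5)/11 = -1/3
  u_1 = -1/3;  a_2 = 7;  u_2 = (u_1 − 7)/11 = -2/3
  u_2 = -2/3;  a_3 = 3;  u_3 = (u_2 − 3)/11 = -1/3
Digits: (0, 5, 7, 3).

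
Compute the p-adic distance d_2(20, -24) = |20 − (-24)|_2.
d_2(20, -24) = 1/4

Step 1 — x − y = 20 − (-24) = 44. Step 2 — v_2(44) = 2 (factor: 44 = (2^2 · 11); the sign does not affect v_p). Step 3 — |x − y|_2 = 2^{-2} = 1/4.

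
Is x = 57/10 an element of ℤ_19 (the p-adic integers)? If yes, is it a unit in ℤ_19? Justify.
x ∈ ℤ_19 but not a unit; v_19(x) = 1 > 0

ℤ_19 = {x ∈ ℚ_19 : v_19(x) ≥ 0} and ℤ_19^× = {x ∈ ℤ_19 : v_19(x) = 0}. Here v_19(57/10) = v_19(num) − v_19(den) = 1; compare against these criteria.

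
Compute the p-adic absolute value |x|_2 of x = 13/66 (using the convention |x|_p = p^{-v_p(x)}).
|13/66|_2 = 2

Step 1 — compute v_2(x) by factoring powers of 2 out of the numerator and denominator: v_2(13/66) = -1. Step 2 — apply |x|_p = p^{-v_p(x)} = 2^{1} = 2.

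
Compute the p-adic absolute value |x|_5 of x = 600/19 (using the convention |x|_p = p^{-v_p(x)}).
|600/19|_5 = 1/25

Step 1 — compute v_5(x) by factoring powers of 5 out of the numerator and denominator: v_5(600/19) = 2. Step 2 — apply |x|_p = p^{-v_p(x)} = 5^{-2} = 1/25.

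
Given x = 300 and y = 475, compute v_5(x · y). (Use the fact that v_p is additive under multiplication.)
v_5(142500) = 4

v_p(x) = 2 (factor: 300 = 5^2 · 12); v_p(y) = 2 (factor: 475 = 5^2 · 19). Additivity: v_p(xy) = v_p(x) + v_p(y) = 2 + 2 = 4. (Direct check: xy = 142500 = 5^4 · (228).)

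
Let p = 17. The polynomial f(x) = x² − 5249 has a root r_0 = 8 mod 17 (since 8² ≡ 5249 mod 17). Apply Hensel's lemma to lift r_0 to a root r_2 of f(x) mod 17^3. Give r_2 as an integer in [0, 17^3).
r_2 = 314 (mod 4913)

Hensel's recurrence: r_{i+1} = r_i − f(r_i)·(f′(r_i))^{-1} mod 17^{i+2}, with f′(x) = 2x. Iterate:
  r_0 = 8 (mod 17)
  r_1 = 25 (mod 289)
  r_2 = 314 (mod 4913)
Final: r_2 = 314, and one checks f(r_2) ≡ 0 mod 17^3.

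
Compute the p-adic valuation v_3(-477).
v_3(-477) = 2

v_3(n) is the largest exponent k such that 3^k divides n. Factor out: -477 = -3^2 · 53. (Sign doesn't affect v_p.) So v_3(-477) = 2.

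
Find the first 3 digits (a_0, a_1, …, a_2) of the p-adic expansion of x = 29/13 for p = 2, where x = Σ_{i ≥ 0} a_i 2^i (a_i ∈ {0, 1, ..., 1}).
(a_0, …, a_2) = (1, 0, 0)

v_2(29/13) = 0 (numerator and denominator both coprime to 2), so x ∈ ℤ_2^×. Compute digits iteratively via a_i = x_i mod 2, x_{i+1} = (x_i − a_i)/2, with x_0 = x:
  x_0 = 29/13;  a_0 = 1;  x_1 = (x_0 − 1)/2 = 8/13
  x_1 = 8/13;  a_1 = 0;  x_2 = (x_1 − 0)/2 = 4/13
  x_2 = 4/13;  a_2 = 0;  x_3 = (x_2 − 0)/2 = 2/13
Digits: (1, 0, 0).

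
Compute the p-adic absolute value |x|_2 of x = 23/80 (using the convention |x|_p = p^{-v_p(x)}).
|23/80|_2 = 16

Step 1 — compute v_2(x) by factoring powers of 2 out of the numerator and denominator: v_2(23/80) = -4. Step 2 — apply |x|_p = p^{-v_p(x)} = 2^{4} = 16.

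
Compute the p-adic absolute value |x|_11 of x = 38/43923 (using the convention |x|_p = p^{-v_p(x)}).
|38/43923|_11 = 14641

Step 1 — compute v_11(x) by factoring powers of 11 out of the numerator and denominator: v_11(38/43923) = -4. Step 2 — apply |x|_p = p^{-v_p(x)} = 11^{4} = 14641.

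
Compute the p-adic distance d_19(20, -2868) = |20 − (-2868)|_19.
d_19(20, -2868) = 1/361

Step 1 — x − y = 20 − (-2868) = 2888. Step 2 — v_19(2888) = 2 (factor: 2888 = (19^2 · 8); the sign does not affect v_p). Step 3 — |x − y|_19 = 19^{-2} = 1/361.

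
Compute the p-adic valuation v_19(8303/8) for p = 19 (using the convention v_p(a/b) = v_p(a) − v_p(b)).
v_19(8303/8) = 2

Factor powers of 19 from the numerator and denominator of the reduced fraction: 8303 = 19^2 · 23 and 8 = 19^0 · 8. Apply v_p(a/b) = v_p(a) − v_p(b): v_19(8303/8) = 2 − 0 = 2.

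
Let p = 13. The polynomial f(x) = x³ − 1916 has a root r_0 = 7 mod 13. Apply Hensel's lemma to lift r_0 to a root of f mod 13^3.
r_2 = 696 (mod 2197)

Hensel: r_{i+1} = r_i − f(r_i)/f′(r_i) mod 13^{i+2}, where f′(x) = 3x². Iterate:
  r_0 = 7 (mod 13)
  r_1 = 20 (mod 169)
  r_2 = 696 (mod 2197)
Final: r = 696 with f(r) ≡ 0 mod 13^3.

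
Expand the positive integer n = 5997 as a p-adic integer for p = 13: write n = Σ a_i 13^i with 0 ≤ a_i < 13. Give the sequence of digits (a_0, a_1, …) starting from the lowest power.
(a_0, a_1, …) = (4, 6, 9, 2)

Repeated division by 13 gives the digits low-to-high: 5997 = 4 + 6·13^1 + 9·13^2 + 2·13^3. Digit sequence: (4, 6, 9, 2).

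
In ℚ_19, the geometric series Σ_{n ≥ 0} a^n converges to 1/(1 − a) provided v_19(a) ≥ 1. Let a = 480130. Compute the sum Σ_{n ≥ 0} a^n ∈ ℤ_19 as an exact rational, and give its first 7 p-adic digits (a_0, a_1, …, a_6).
Σ a^n = 1/(1 − a) = -1/480129;  first 7 digits = (1, 0, 0, 13, 3, 0, 17)

v_19(a) = 3 ≥ 1, so the series converges in ℤ_19 to 1/(1 − a) = 1/(1 − 480130) = -1/480129. Expand this rational in ℤ_19: compute digits iteratively via d_i = x_i mod 19, x_{i+1} = (x_i − d_i)/19. The first 7 digits are (1, 0, 0, 13, 3, 0, 17).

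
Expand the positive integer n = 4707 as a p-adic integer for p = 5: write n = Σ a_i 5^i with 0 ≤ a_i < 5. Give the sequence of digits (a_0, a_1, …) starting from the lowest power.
(a_0, a_1, …) = (2, 1, 3, 2, 2, 1)

Repeated division by 5 gives the digits low-to-high: 4707 = 2 + 1·5^1 + 3·5^2 + 2·5^3 + 2·5^4 + 1·5^5. Digit sequence: (2, 1, 3, 2, 2, 1).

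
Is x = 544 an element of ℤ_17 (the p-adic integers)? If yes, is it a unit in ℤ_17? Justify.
x ∈ ℤ_17 but not a unit; v_17(x) = 1 > 0

ℤ_17 = {x ∈ ℚ_17 : v_17(x) ≥ 0} and ℤ_17^× = {x ∈ ℤ_17 : v_17(x) = 0}. Here v_17(544) = v_17(num) − v_17(den) = 1; compare against these criteria.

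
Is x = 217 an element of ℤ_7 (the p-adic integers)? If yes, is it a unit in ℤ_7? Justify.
x ∈ ℤ_7 but not a unit; v_7(x) = 1 > 0

ℤ_7 = {x ∈ ℚ_7 : v_7(x) ≥ 0} and ℤ_7^× = {x ∈ ℤ_7 : v_7(x) = 0}. Here v_7(217) = v_7(num) − v_7(den) = 1; compare against these criteria.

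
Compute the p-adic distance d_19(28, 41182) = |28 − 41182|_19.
d_19(28, 41182) = 1/6859

Step 1 — x − y = 28 − 41182 = -41154. Step 2 — v_19(-41154) = 3 (factor: -41154 = −(19^3 · 6); the sign does not affect v_p). Step 3 — |x − y|_19 = 19^{-3} = 1/6859.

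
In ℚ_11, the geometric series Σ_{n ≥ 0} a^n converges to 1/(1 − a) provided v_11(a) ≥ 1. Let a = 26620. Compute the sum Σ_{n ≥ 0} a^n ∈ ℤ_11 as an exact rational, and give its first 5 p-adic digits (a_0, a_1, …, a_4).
Σ a^n = 1/(1 − a) = -1/26619;  first 5 digits = (1, 0, 0, 9, 1)

v_11(a) = 3 ≥ 1, so the series converges in ℤ_11 to 1/(1 − a) = 1/(1 − 26620) = -1/26619. Expand this rational in ℤ_11: compute digits iteratively via d_i = x_i mod 11, x_{i+1} = (x_i − d_i)/11. The first 5 digits are (1, 0, 0, 9, 1).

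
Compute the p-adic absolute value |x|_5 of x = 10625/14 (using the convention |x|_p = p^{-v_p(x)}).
|10625/14|_5 = 1/625

Step 1 — compute v_5(x) by factoring powers of 5 out of the numerator and denominator: v_5(10625/14) = 4. Step 2 — apply |x|_p = p^{-v_p(x)} = 5^{-4} = 1/625.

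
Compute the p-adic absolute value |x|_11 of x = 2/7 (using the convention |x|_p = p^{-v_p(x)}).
|2/7|_11 = 1

Step 1 — compute v_11(x) by factoring powers of 11 out of the numerator and denominator: v_11(2/7) = 0. Step 2 — apply |x|_p = p^{-v_p(x)} = 11^{0} = 1.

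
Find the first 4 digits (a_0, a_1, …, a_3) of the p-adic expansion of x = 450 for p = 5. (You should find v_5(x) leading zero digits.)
(a_0, …, a_3) = (0, 0, 3, 3)

v_5(450) = 2, so a_0 = ... = a_1 = 0. Factor out: x = 5^2 · u with u = 18 a unit in ℤ_5. Expand u iteratively via a_{v+i} = u_i mod 5, u_{i+1} = (u_i − a_{v+i})/5:
  u_0 = 18;  a_2 = 3;  u_1 = (u_0 − 3)/5 = 3
  u_1 = 3;  a_3 = 3;  u_2 = (u_1 − 3)/5 = 0
Digits: (0, 0, 3, 3).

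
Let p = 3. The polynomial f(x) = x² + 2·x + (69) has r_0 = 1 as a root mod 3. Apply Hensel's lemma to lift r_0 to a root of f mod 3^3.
r_2 = 10 (mod 27)

Hensel: r_{i+1} = r_i − f(r_i)·(f′(r_i))^{-1} mod 3^{i+2}, f′(x) = 2x + 2. Iterate:
  r_0 = 1 (mod 3)
  r_1 = 1 (mod 9)
  r_2 = 10 (mod 27)
Final: r = 10 satisfies f(r) ≡ 0 mod 3^3.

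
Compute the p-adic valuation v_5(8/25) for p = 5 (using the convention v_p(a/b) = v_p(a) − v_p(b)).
v_5(8/25) = -2

Factor powers of 5 from the numerator and denominator of the reduced fraction: 8 = 5^0 · 8 and 25 = 5^2 · 1. Apply v_p(a/b) = v_p(a) − v_p(b): v_5(8/25) = 0 − 2 = -2.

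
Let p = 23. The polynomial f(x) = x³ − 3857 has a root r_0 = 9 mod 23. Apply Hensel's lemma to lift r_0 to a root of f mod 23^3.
r_2 = 10382 (mod 12167)

Hensel: r_{i+1} = r_i − f(r_i)/f′(r_i) mod 23^{i+2}, where f′(x) = 3x². Iterate:
  r_0 = 9 (mod 23)
  r_1 = 331 (mod 529)
  r_2 = 10382 (mod 12167)
Final: r = 10382 with f(r) ≡ 0 mod 23^3.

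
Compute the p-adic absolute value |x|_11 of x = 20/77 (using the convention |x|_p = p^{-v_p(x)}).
|20/77|_11 = 11

Step 1 — compute v_11(x) by factoring powers of 11 out of the numerator and denominator: v_11(20/77) = -1. Step 2 — apply |x|_p = p^{-v_p(x)} = 11^{1} = 11.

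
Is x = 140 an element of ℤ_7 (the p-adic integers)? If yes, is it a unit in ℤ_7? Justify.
x ∈ ℤ_7 but not a unit; v_7(x) = 1 > 0

ℤ_7 = {x ∈ ℚ_7 : v_7(x) ≥ 0} and ℤ_7^× = {x ∈ ℤ_7 : v_7(x) = 0}. Here v_7(140) = v_7(num) − v_7(den) = 1; compare against these criteria.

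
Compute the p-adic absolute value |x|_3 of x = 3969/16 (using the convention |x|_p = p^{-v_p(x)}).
|3969/16|_3 = 1/81

Step 1 — compute v_3(x) by factoring powers of 3 out of the numerator and denominator: v_3(3969/16) = 4. Step 2 — apply |x|_p = p^{-v_p(x)} = 3^{-4} = 1/81.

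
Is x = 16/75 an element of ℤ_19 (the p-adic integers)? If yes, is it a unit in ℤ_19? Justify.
x ∈ ℤ_19^× (unit); v_19(x) = 0

ℤ_19 = {x ∈ ℚ_19 : v_19(x) ≥ 0} and ℤ_19^× = {x ∈ ℤ_19 : v_19(x) = 0}. Here v_19(16/75) = v_19(num) − v_19(den) = 0; compare against these criteria.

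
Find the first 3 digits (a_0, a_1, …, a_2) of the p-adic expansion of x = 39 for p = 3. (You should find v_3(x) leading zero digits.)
(a_0, …, a_2) = (0, 1, 1)

v_3(39) = 1, so a_0 = ... = a_0 = 0. Factor out: x = 3^1 · u with u = 13 a unit in ℤ_3. Expand u iteratively via a_{v+i} = u_i mod 3, u_{i+1} = (u_i − a_{v+i})/3:
  u_0 = 13;  a_1 = 1;  u_1 = (u_0 − 1)/3 = 4
  u_1 = 4;  a_2 = 1;  u_2 = (u_1 − 1)/3 = 1
Digits: (0, 1, 1).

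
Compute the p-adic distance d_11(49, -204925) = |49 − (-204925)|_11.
d_11(49, -204925) = 1/14641

Step 1 — x − y = 49 − (-204925) = 204974. Step 2 — v_11(204974) = 4 (factor: 204974 = (11^4 · 14); the sign does not affect v_p). Step 3 — |x − y|_11 = 11^{-4} = 1/14641.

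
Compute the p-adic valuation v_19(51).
v_19(51) = 0

v_19(n) is the largest exponent k such that 19^k divides n. Factor out: 51 = 19^0 · 51. (Sign doesn't affect v_p.) So v_19(51) = 0.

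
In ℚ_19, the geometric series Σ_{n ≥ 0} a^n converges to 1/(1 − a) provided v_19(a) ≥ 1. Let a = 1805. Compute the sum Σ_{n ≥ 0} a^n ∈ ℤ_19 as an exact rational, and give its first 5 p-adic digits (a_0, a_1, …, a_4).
Σ a^n = 1/(1 − a) = -1/1804;  first 5 digits = (1, 0, 5, 0, 6)

v_19(a) = 2 ≥ 1, so the series converges in ℤ_19 to 1/(1 − a) = 1/(1 − 1805) = -1/1804. Expand this rational in ℤ_19: compute digits iteratively via d_i = x_i mod 19, x_{i+1} = (x_i − d_i)/19. The first 5 digits are (1, 0, 5, 0, 6).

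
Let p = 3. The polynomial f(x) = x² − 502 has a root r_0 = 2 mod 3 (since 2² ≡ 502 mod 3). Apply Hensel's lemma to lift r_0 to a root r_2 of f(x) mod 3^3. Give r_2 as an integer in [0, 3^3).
r_2 = 23 (mod 27)

Hensel's recurrence: r_{i+1} = r_i − f(r_i)·(f′(r_i))^{-1} mod 3^{i+2}, with f′(x) = 2x. Iterate:
  r_0 = 2 (mod 3)
  r_1 = 5 (mod 9)
  r_2 = 23 (mod 27)
Final: r_2 = 23, and one checks f(r_2) ≡ 0 mod 3^3.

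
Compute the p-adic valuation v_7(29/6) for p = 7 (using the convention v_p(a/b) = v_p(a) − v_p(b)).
v_7(29/6) = 0

Factor powers of 7 from the numerator and denominator of the reduced fraction: 29 = 7^0 · 29 and 6 = 7^0 · 6. Apply v_p(a/b) = v_p(a) − v_p(b): v_7(29/6) = 0 − 0 = 0.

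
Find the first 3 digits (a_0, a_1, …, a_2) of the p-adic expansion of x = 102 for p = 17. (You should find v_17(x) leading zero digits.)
(a_0, …, a_2) = (0, 6, 0)

v_17(102) = 1, so a_0 = ... = a_0 = 0. Factor out: x = 17^1 · u with u = 6 a unit in ℤ_17. Expand u iteratively via a_{v+i} = u_i mod 17, u_{i+1} = (u_i − a_{v+i})/17:
  u_0 = 6;  a_1 = 6;  u_1 = (u_0 − 6)/17 = 0
  u_1 = 0;  a_2 = 0;  u_2 = (u_1 − 0)/17 = 0
Digits: (0, 6, 0).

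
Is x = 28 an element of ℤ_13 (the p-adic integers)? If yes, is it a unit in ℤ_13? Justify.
x ∈ ℤ_13^× (unit); v_13(x) = 0

ℤ_13 = {x ∈ ℚ_13 : v_13(x) ≥ 0} and ℤ_13^× = {x ∈ ℤ_13 : v_13(x) = 0}. Here v_13(28) = v_13(num) − v_13(den) = 0; compare against these criteria.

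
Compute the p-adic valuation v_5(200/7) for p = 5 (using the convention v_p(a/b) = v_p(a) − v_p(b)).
v_5(200/7) = 2

Factor powers of 5 from the numerator and denominator of the reduced fraction: 200 = 5^2 · 8 and 7 = 5^0 · 7. Apply v_p(a/b) = v_p(a) − v_p(b): v_5(200/7) = 2 − 0 = 2.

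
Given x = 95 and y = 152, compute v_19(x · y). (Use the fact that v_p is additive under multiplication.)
v_19(14440) = 2

v_p(x) = 1 (factor: 95 = 19^1 · 5); v_p(y) = 1 (factor: 152 = 19^1 · 8). Additivity: v_p(xy) = v_p(x) + v_p(y) = 1 + 1 = 2. (Direct check: xy = 14440 = 19^2 · (40).)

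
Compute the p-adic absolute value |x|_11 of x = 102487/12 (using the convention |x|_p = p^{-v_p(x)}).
|102487/12|_11 = 1/14641

Step 1 — compute v_11(x) by factoring powers of 11 out of the numerator and denominator: v_11(102487/12) = 4. Step 2 — apply |x|_p = p^{-v_p(x)} = 11^{-4} = 1/14641.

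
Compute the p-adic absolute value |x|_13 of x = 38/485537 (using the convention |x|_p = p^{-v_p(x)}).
|38/485537|_13 = 28561

Step 1 — compute v_13(x) by factoring powers of 13 out of the numerator and denominator: v_13(38/485537) = -4. Step 2 — apply |x|_p = p^{-v_p(x)} = 13^{4} = 28561.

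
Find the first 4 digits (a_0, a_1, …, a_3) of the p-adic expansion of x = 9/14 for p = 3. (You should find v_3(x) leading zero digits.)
(a_0, …, a_3) = (0, 0, 2, 0)

v_3(9/14) = 2, so a_0 = ... = a_1 = 0. Factor out: x = 3^2 · u with u = 1/14 a unit in ℤ_3. Expand u iteratively via a_{v+i} = u_i mod 3, u_{i+1} = (u_i − a_{v+i})/3:
  u_0 = 1/14;  a_2 = 2;  u_1 = (u_0 − 2)/3 = -9/14
  u_1 = -9/14;  a_3 = 0;  u_2 = (u_1 − 0)/3 = -3/14
Digits: (0, 0, 2, 0).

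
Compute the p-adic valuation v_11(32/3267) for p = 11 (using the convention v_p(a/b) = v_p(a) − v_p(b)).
v_11(32/3267) = -2

Factor powers of 11 from the numerator and denominator of the reduced fraction: 32 = 11^0 · 32 and 3267 = 11^2 · 27. Apply v_p(a/b) = v_p(a) − v_p(b): v_11(32/3267) = 0 − 2 = -2.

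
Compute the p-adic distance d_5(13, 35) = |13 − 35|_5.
d_5(13, 35) = 1

Step 1 — x − y = 13 − 35 = -22. Step 2 — v_5(-22) = 0 (factor: -22 = −(5^0 · 22); the sign does not affect v_p). Step 3 — |x − y|_5 = 5^{0} = 1.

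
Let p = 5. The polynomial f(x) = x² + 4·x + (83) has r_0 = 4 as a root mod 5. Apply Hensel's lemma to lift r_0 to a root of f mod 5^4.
r_3 = 284 (mod 625)

Hensel: r_{i+1} = r_i − f(r_i)·(f′(r_i))^{-1} mod 5^{i+2}, f′(x) = 2x + 4. Iterate:
  r_0 = 4 (mod 5)
  r_1 = 9 (mod 25)
  r_2 = 34 (mod 125)
  r_3 = 284 (mod 625)
Final: r = 284 satisfies f(r) ≡ 0 mod 5^4.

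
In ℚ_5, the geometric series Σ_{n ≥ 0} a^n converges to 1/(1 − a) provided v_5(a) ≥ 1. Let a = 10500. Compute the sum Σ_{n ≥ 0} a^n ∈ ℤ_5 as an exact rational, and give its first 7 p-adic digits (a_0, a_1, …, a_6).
Σ a^n = 1/(1 − a) = -1/10499;  first 7 digits = (1, 0, 0, 4, 1, 3, 1)

v_5(a) = 3 ≥ 1, so the series converges in ℤ_5 to 1/(1 − a) = 1/(1 − 10500) = -1/10499. Expand this rational in ℤ_5: compute digits iteratively via d_i = x_i mod 5, x_{i+1} = (x_i − d_i)/5. The first 7 digits are (1, 0, 0, 4, 1, 3, 1).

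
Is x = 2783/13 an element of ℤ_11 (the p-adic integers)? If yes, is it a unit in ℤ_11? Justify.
x ∈ ℤ_11 but not a unit; v_11(x) = 2 > 0

ℤ_11 = {x ∈ ℚ_11 : v_11(x) ≥ 0} and ℤ_11^× = {x ∈ ℤ_11 : v_11(x) = 0}. Here v_11(2783/13) = v_11(num) − v_11(den) = 2; compare against these criteria.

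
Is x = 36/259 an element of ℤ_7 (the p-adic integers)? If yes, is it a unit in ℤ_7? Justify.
x ∉ ℤ_7 (v_7(x) = -1 < 0)

ℤ_7 = {x ∈ ℚ_7 : v_7(x) ≥ 0} and ℤ_7^× = {x ∈ ℤ_7 : v_7(x) = 0}. Here v_7(36/259) = v_7(num) − v_7(den) = -1; compare against these criteria.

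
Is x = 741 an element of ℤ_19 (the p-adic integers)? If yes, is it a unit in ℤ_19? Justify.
x ∈ ℤ_19 but not a unit; v_19(x) = 1 > 0

ℤ_19 = {x ∈ ℚ_19 : v_19(x) ≥ 0} and ℤ_19^× = {x ∈ ℤ_19 : v_19(x) = 0}. Here v_19(741) = v_19(num) − v_19(den) = 1; compare against these criteria.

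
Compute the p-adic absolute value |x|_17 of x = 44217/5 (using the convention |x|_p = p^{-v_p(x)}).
|44217/5|_17 = 1/4913

Step 1 — compute v_17(x) by factoring powers of 17 out of the numerator and denominator: v_17(44217/5) = 3. Step 2 — apply |x|_p = p^{-v_p(x)} = 17^{-3} = 1/4913.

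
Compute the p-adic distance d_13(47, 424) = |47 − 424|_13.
d_13(47, 424) = 1/13

Step 1 — x − y = 47 − 424 = -377. Step 2 — v_13(-377) = 1 (factor: -377 = −(13^1 · 29); the sign does not affect v_p). Step 3 — |x − y|_13 = 13^{-1} = 1/13.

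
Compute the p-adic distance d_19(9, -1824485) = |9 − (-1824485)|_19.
d_19(9, -1824485) = 1/130321

Step 1 — x − y = 9 − (-1824485) = 1824494. Step 2 — v_19(1824494) = 4 (factor: 1824494 = (19^4 · 14); the sign does not affect v_p). Step 3 — |x − y|_19 = 19^{-4} = 1/130321.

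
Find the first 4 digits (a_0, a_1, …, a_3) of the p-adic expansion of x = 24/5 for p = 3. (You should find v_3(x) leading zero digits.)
(a_0, …, a_3) = (0, 1, 2, 0)

v_3(24/5) = 1, so a_0 = ... = a_0 = 0. Factor out: x = 3^1 · u with u = 8/5 a unit in ℤ_3. Expand u iteratively via a_{v+i} = u_i mod 3, u_{i+1} = (u_i − a_{v+i})/3:
  u_0 = 8/5;  a_1 = 1;  u_1 = (u_0 − 1)/3 = 1/5
  u_1 = 1/5;  a_2 = 2;  u_2 = (u_1 − 2)/3 = -3/5
  u_2 = -3/5;  a_3 = 0;  u_3 = (u_2 − 0)/3 = -1/5
Digits: (0, 1, 2, 0).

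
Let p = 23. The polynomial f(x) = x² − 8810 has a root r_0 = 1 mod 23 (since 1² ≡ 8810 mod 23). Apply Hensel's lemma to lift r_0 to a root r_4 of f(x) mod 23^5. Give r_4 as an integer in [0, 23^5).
r_4 = 4641884 (mod 6436343)

Hensel's recurrence: r_{i+1} = r_i − f(r_i)·(f′(r_i))^{-1} mod 23^{i+2}, with f′(x) = 2x. Iterate:
  r_0 = 1 (mod 23)
  r_1 = 438 (mod 529)
  r_2 = 6257 (mod 12167)
  r_3 = 164428 (mod 279841)
  r_4 = 4641884 (mod 6436343)
Final: r_4 = 4641884, and one checks f(r_4) ≡ 0 mod 23^5.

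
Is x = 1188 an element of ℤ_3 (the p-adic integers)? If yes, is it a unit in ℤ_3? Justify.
x ∈ ℤ_3 but not a unit; v_3(x) = 3 > 0

ℤ_3 = {x ∈ ℚ_3 : v_3(x) ≥ 0} and ℤ_3^× = {x ∈ ℤ_3 : v_3(x) = 0}. Here v_3(1188) = v_3(num) − v_3(den) = 3; compare against these criteria.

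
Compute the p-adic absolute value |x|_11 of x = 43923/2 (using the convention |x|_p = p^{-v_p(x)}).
|43923/2|_11 = 1/14641

Step 1 — compute v_11(x) by factoring powers of 11 out of the numerator and denominator: v_11(43923/2) = 4. Step 2 — apply |x|_p = p^{-v_p(x)} = 11^{-4} = 1/14641.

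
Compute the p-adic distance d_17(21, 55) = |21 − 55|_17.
d_17(21, 55) = 1/17

Step 1 — x − y = 21 − 55 = -34. Step 2 — v_17(-34) = 1 (factor: -34 = −(17^1 · 2); the sign does not affect v_p). Step 3 — |x − y|_17 = 17^{-1} = 1/17.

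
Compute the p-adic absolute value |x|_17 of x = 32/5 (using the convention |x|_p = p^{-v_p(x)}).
|32/5|_17 = 1

Step 1 — compute v_17(x) by factoring powers of 17 out of the numerator and denominator: v_17(32/5) = 0. Step 2 — apply |x|_p = p^{-v_p(x)} = 17^{0} = 1.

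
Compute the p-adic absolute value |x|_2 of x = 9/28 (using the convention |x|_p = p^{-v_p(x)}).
|9/28|_2 = 4

Step 1 — compute v_2(x) by factoring powers of 2 out of the numerator and denominator: v_2(9/28) = -2. Step 2 — apply |x|_p = p^{-v_p(x)} = 2^{2} = 4.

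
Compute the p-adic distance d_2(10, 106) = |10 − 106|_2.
d_2(10, 106) = 1/32

Step 1 — x − y = 10 − 106 = -96. Step 2 — v_2(-96) = 5 (factor: -96 = −(2^5 · 3); the sign does not affect v_p). Step 3 — |x − y|_2 = 2^{-5} = 1/32.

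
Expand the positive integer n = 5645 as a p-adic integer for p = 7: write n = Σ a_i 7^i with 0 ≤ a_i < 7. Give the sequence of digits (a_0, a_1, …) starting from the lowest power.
(a_0, a_1, …) = (3, 1, 3, 2, 2)

Repeated division by 7 gives the digits low-to-high: 5645 = 3 + 1·7^1 + 3·7^2 + 2·7^3 + 2·7^4. Digit sequence: (3, 1, 3, 2, 2).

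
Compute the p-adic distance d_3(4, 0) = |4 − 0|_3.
d_3(4, 0) = 1

Step 1 — x − y = 4 − 0 = 4. Step 2 — v_3(4) = 0 (factor: 4 = (3^0 · 4); the sign does not affect v_p). Step 3 — |x − y|_3 = 3^{0} = 1.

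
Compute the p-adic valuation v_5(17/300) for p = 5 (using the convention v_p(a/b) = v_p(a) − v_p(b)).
v_5(17/300) = -2

Factor powers of 5 from the numerator and denominator of the reduced fraction: 17 = 5^0 · 17 and 300 = 5^2 · 12. Apply v_p(a/b) = v_p(a) − v_p(b): v_5(17/300) = 0 − 2 = -2.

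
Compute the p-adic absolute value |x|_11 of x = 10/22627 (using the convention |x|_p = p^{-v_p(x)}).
|10/22627|_11 = 1331

Step 1 — compute v_11(x) by factoring powers of 11 out of the numerator and denominator: v_11(10/22627) = -3. Step 2 — apply |x|_p = p^{-v_p(x)} = 11^{3} = 1331.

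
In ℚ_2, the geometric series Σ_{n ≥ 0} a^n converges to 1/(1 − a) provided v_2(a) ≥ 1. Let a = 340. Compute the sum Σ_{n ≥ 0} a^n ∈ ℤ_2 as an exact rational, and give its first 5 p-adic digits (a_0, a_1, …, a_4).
Σ a^n = 1/(1 − a) = -1/339;  first 5 digits = (1, 0, 1, 0, 0)

v_2(a) = 2 ≥ 1, so the series converges in ℤ_2 to 1/(1 − a) = 1/(1 − 340) = -1/339. Expand this rational in ℤ_2: compute digits iteratively via d_i = x_i mod 2, x_{i+1} = (x_i − d_i)/2. The first 5 digits are (1, 0, 1, 0, 0).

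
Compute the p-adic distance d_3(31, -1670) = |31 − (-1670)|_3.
d_3(31, -1670) = 1/243

Step 1 — x − y = 31 − (-1670) = 1701. Step 2 — v_3(1701) = 5 (factor: 1701 = (3^5 · 7); the sign does not affect v_p). Step 3 — |x − y|_3 = 3^{-5} = 1/243.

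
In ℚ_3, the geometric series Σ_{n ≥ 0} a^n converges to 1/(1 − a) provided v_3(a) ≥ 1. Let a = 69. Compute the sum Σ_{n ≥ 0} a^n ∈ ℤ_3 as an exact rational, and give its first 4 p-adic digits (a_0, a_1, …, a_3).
Σ a^n = 1/(1 − a) = -1/68;  first 4 digits = (1, 2, 2, 0)

v_3(a) = 1 ≥ 1, so the series converges in ℤ_3 to 1/(1 − a) = 1/(1 − 69) = -1/68. Expand this rational in ℤ_3: compute digits iteratively via d_i = x_i mod 3, x_{i+1} = (x_i − d_i)/3. The first 4 digits are (1, 2, 2, 0).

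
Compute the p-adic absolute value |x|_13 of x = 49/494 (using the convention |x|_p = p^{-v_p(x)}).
|49/494|_13 = 13

Step 1 — compute v_13(x) by factoring powers of 13 out of the numerator and denominator: v_13(49/494) = -1. Step 2 — apply |x|_p = p^{-v_p(x)} = 13^{1} = 13.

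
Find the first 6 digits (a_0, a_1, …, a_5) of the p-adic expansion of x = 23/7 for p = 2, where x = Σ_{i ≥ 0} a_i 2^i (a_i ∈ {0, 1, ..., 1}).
(a_0, …, a_5) = (1, 0, 0, 0, 1, 1)

v_2(23/7) = 0 (numerator and denominator both coprime to 2), so x ∈ ℤ_2^×. Compute digits iteratively via a_i = x_i mod 2, x_{i+1} = (x_i − a_i)/2, with x_0 = x:
  x_0 = 23/7;  a_0 = 1;  x_1 = (x_0 − 1)/2 = 8/7
  x_1 = 8/7;  a_1 = 0;  x_2 = (x_1 − 0)/2 = 4/7
  x_2 = 4/7;  a_2 = 0;  x_3 = (x_2 − 0)/2 = 2/7
  x_3 = 2/7;  a_3 = 0;  x_4 = (x_3 − 0)/2 = 1/7
  x_4 = 1/7;  a_4 = 1;  x_5 = (x_4 − 1)/2 = -3/7
  x_5 = -3/7;  a_5 = 1;  x_6 = (x_5 − 1)/2 = -5/7
Digits: (1, 0, 0, 0, 1, 1).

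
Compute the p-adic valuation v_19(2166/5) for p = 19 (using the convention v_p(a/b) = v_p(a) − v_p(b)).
v_19(2166/5) = 2

Factor powers of 19 from the numerator and denominator of the reduced fraction: 2166 = 19^2 · 6 and 5 = 19^0 · 5. Apply v_p(a/b) = v_p(a) − v_p(b): v_19(2166/5) = 2 − 0 = 2.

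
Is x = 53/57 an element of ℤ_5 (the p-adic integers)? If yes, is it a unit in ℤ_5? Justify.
x ∈ ℤ_5^× (unit); v_5(x) = 0

ℤ_5 = {x ∈ ℚ_5 : v_5(x) ≥ 0} and ℤ_5^× = {x ∈ ℤ_5 : v_5(x) = 0}. Here v_5(53/57) = v_5(num) − v_5(den) = 0; compare against these criteria.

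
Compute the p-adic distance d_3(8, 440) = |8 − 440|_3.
d_3(8, 440) = 1/27

Step 1 — x − y = 8 − 440 = -432. Step 2 — v_3(-432) = 3 (factor: -432 = −(3^3 · 16); the sign does not affect v_p). Step 3 — |x − y|_3 = 3^{-3} = 1/27.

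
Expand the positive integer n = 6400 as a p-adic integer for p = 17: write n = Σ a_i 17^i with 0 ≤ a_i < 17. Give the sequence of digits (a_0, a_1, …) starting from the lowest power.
(a_0, a_1, …) = (8, 2, 5, 1)

Repeated division by 17 gives the digits low-to-high: 6400 = 8 + 2·17^1 + 5·17^2 + 1·17^3. Digit sequence: (8, 2, 5, 1).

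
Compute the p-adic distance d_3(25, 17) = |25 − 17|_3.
d_3(25, 17) = 1

Step 1 — x − y = 25 − 17 = 8. Step 2 — v_3(8) = 0 (factor: 8 = (3^0 · 8); the sign does not affect v_p). Step 3 — |x − y|_3 = 3^{0} = 1.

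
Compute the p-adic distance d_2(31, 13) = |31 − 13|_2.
d_2(31, 13) = 1/2

Step 1 — x − y = 31 − 13 = 18. Step 2 — v_2(18) = 1 (factor: 18 = (2^1 · 9); the sign does not affect v_p). Step 3 — |x − y|_2 = 2^{-1} = 1/2.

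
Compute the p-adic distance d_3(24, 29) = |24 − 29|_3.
d_3(24, 29) = 1

Step 1 — x − y = 24 − 29 = -5. Step 2 — v_3(-5) = 0 (factor: -5 = −(3^0 · 5); the sign does not affect v_p). Step 3 — |x − y|_3 = 3^{0} = 1.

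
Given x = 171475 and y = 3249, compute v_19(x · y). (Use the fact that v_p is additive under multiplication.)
v_19(557122275) = 5

v_p(x) = 3 (factor: 171475 = 19^3 · 25); v_p(y) = 2 (factor: 3249 = 19^2 · 9). Additivity: v_p(xy) = v_p(x) + v_p(y) = 3 + 2 = 5. (Direct check: xy = 557122275 = 19^5 · (225).)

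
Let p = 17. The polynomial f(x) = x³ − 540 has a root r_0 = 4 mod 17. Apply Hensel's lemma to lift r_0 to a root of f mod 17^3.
r_2 = 1772 (mod 4913)

Hensel: r_{i+1} = r_i − f(r_i)/f′(r_i) mod 17^{i+2}, where f′(x) = 3x². Iterate:
  r_0 = 4 (mod 17)
  r_1 = 38 (mod 289)
  r_2 = 1772 (mod 4913)
Final: r = 1772 with f(r) ≡ 0 mod 17^3.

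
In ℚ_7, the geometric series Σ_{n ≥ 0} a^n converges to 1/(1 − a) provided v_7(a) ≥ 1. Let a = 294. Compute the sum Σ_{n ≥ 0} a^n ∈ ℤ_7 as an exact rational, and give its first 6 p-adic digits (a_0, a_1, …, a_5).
Σ a^n = 1/(1 − a) = -1/293;  first 6 digits = (1, 0, 6, 0, 1, 5)

v_7(a) = 2 ≥ 1, so the series converges in ℤ_7 to 1/(1 − a) = 1/(1 − 294) = -1/293. Expand this rational in ℤ_7: compute digits iteratively via d_i = x_i mod 7, x_{i+1} = (x_i − d_i)/7. The first 6 digits are (1, 0, 6, 0, 1, 5).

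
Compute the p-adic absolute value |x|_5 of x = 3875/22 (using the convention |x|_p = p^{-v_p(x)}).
|3875/22|_5 = 1/125

Step 1 — compute v_5(x) by factoring powers of 5 out of the numerator and denominator: v_5(3875/22) = 3. Step 2 — apply |x|_p = p^{-v_p(x)} = 5^{-3} = 1/125.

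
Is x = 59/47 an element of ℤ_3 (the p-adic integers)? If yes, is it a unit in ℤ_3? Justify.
x ∈ ℤ_3^× (unit); v_3(x) = 0

ℤ_3 = {x ∈ ℚ_3 : v_3(x) ≥ 0} and ℤ_3^× = {x ∈ ℤ_3 : v_3(x) = 0}. Here v_3(59/47) = v_3(num) − v_3(den) = 0; compare against these criteria.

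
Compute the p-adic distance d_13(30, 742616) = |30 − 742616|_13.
d_13(30, 742616) = 1/371293

Step 1 — x − y = 30 − 742616 = -742586. Step 2 — v_13(-742586) = 5 (factor: -742586 = −(13^5 · 2); the sign does not affect v_p). Step 3 — |x − y|_13 = 13^{-5} = 1/371293.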